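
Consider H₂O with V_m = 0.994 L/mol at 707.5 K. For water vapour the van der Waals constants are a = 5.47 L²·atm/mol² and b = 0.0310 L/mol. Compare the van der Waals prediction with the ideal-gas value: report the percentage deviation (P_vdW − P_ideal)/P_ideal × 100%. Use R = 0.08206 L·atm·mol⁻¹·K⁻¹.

Ideal: P_ideal = RT/V_m = (0.08206)(707.5)/0.994 = 58.4079 atm
vdW: P = RT/(V_m − b) − a/V_m² = 58.0575/0.963000 − 5.47/0.988036 = 60.2882 − 5.53624 = 54.7520 atm
% deviation = (54.7520 − 58.4079)/58.4079 × 100% = -6.26%

-6.26 %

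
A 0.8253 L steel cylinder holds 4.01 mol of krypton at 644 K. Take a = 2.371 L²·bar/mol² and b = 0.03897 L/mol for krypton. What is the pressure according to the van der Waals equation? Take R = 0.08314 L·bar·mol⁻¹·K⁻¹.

P ≈ 264.9 bar

P = nRT/(V − nb) − a n²/V²
nRT/(V − nb) = (4.01)(0.08314)(644)/(0.8253 − 4.01×0.03897) = 214.70/0.66903 = 320.91 bar
a n²/V² = (2.371)(4.01)²/(0.8253)² = 55.975 bar
P = 320.91 − 55.975 = 264.9 bar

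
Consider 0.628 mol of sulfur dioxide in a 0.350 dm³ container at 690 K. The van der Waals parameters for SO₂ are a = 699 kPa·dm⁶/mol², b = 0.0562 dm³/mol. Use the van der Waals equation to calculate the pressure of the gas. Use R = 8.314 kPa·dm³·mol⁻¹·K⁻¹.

P = nRT/(V − nb) − a n²/V²
nRT/(V − nb) = (0.628)(8.314)(690)/(0.350 − 0.628×0.0562) = 3602.6/0.31471 = 11447 kPa
a n²/V² = (699)(0.628)²/(0.350)² = 2250.4 kPa
P = 11447 − 2250.4 = 9197 kPa

P ≈ 9197 kPa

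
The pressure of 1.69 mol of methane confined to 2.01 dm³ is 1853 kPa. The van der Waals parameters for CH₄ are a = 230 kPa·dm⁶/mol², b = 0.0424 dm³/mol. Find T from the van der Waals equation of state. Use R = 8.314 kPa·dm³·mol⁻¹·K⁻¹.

T = (P + a n²/V²)(V − nb)/(nR)
P + a n²/V² = 1853 + (230)(1.69)²/(2.01)² = 2015.6 kPa
V − nb = 2.01 − (1.69)(0.0424) = 1.9383 dm³
T = (2015.6)(1.9383)/((1.69)(8.314)) = 278.1 K

T ≈ 278.1 K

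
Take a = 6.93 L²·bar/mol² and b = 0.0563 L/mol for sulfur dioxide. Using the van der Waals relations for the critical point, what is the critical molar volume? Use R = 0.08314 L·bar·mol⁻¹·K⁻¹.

V_m,c ≈ 0.1689 L/mol

For a van der Waals gas, V_m,c = 3b.
V_m,c = 3×0.0563 = 0.1689 L/mol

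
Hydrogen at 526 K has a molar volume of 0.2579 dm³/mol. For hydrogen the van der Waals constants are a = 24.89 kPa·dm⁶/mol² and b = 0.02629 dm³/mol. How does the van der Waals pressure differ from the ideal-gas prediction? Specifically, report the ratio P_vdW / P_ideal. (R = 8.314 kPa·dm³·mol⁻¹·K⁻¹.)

Ideal: P_ideal = RT/V_m = (8.314)(526)/0.2579 = 16956.8 kPa
vdW: P = RT/(V_m − b) − a/V_m² = 4373.16/0.231610 − 24.89/0.0665124 = 18881.6 − 374.216 = 18507.4 kPa
Ratio = 18507.4/16956.8 = 1.091

P_vdW / P_ideal ≈ 1.091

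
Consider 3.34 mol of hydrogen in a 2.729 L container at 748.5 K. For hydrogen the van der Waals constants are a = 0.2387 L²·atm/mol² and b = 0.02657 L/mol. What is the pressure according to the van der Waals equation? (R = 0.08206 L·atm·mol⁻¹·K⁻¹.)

P ≈ 77.34 atm

P = nRT/(V − nb) − a n²/V²
nRT/(V − nb) = (3.34)(0.08206)(748.5)/(2.729 − 3.34×0.02657) = 205.15/2.6403 = 77.700 atm
a n²/V² = (0.2387)(3.34)²/(2.729)² = 0.35755 atm
P = 77.700 − 0.35755 = 77.34 atm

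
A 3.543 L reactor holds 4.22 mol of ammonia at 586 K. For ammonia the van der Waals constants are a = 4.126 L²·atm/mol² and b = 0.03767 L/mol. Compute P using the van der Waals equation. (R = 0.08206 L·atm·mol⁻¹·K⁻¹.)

P = nRT/(V − nb) − a n²/V²
nRT/(V − nb) = (4.22)(0.08206)(586)/(3.543 − 4.22×0.03767) = 202.93/3.3840 = 59.967 atm
a n²/V² = (4.126)(4.22)²/(3.543)² = 5.8534 atm
P = 59.967 − 5.8534 = 54.11 atm

P ≈ 54.11 atm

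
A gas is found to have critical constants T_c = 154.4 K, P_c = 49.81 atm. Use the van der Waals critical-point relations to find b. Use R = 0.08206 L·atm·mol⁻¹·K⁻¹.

b ≈ 0.03180 L/mol

From T_c = 8a/(27Rb) and P_c = a/(27b²): b = R T_c/(8 P_c).
b = (0.08206)(154.4)/(8×49.81) = 12.670/398.48 = 0.03180 L/mol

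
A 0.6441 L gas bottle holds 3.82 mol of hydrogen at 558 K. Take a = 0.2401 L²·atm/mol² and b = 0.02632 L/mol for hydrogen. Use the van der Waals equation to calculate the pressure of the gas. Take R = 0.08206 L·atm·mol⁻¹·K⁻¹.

P = nRT/(V − nb) − a n²/V²
nRT/(V − nb) = (3.82)(0.08206)(558)/(0.6441 − 3.82×0.02632) = 174.92/0.54356 = 321.80 atm
a n²/V² = (0.2401)(3.82)²/(0.6441)² = 8.4452 atm
P = 321.80 − 8.4452 = 313.4 atm

P ≈ 313.4 atm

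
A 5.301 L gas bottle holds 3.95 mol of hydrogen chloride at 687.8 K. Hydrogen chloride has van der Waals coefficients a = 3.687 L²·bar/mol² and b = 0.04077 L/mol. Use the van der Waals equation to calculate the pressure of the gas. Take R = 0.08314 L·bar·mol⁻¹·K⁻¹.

P = nRT/(V − nb) − a n²/V²
nRT/(V − nb) = (3.95)(0.08314)(687.8)/(5.301 − 3.95×0.04077) = 225.88/5.1400 = 43.946 bar
a n²/V² = (3.687)(3.95)²/(5.301)² = 2.0472 bar
P = 43.946 − 2.0472 = 41.90 bar

P ≈ 41.90 bar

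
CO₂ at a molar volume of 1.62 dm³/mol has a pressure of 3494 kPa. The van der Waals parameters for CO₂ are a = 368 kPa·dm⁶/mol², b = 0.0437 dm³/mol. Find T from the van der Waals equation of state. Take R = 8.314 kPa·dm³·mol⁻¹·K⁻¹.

T ≈ 689.0 K

T = (P + a/V_m²)(V_m − b)/R
P + a/V_m² = 3494 + 368/(1.62)² = 3634.2 kPa
V_m − b = 1.62 − 0.0437 = 1.5763 dm³/mol
T = (3634.2)(1.5763)/8.314 = 689.0 K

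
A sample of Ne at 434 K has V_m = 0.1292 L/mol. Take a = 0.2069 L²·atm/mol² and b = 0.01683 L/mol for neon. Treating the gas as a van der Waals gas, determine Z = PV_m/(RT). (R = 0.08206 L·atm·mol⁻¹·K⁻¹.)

Z ≈ 1.105

P = RT/(V_m − b) − a/V_m² = (0.08206)(434)/(0.1292 − 0.01683) − 0.2069/(0.1292)²
  = 35.614/0.11237 − 12.395 = 316.94 − 12.395 = 304.55 atm
Z = PV_m/(RT) = (304.55)(0.1292)/((0.08206)(434)) = 39.348/35.614 = 1.105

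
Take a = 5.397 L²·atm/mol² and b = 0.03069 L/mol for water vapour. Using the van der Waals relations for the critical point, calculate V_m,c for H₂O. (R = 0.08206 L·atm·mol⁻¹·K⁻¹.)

V_m,c ≈ 0.09207 L/mol

For a van der Waals gas, V_m,c = 3b.
V_m,c = 3×0.03069 = 0.09207 L/mol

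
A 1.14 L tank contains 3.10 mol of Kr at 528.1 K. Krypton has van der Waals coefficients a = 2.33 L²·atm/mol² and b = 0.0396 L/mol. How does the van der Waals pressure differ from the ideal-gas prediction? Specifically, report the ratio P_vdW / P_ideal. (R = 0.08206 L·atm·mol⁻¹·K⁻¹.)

P_vdW / P_ideal ≈ 0.9745

Ideal: P_ideal = nRT/V = (3.10)(0.08206)(528.1)/1.14 = 117.843 atm
vdW: P = nRT/(V − nb) − a n²/V² = 134.341/1.01724 − 22.3913/1.29960 = 132.064 − 17.2294 = 114.835 atm
Ratio = 114.835/117.843 = 0.9745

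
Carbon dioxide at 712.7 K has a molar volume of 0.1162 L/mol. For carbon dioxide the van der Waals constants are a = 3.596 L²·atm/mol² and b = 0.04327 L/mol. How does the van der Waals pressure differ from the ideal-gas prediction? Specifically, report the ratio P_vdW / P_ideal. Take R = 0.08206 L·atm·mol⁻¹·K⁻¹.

P_vdW / P_ideal ≈ 1.064

Ideal: P_ideal = RT/V_m = (0.08206)(712.7)/0.1162 = 503.306 atm
vdW: P = RT/(V_m − b) − a/V_m² = 58.4842/0.0729300 − 3.596/0.0135024 = 801.922 − 266.323 = 535.599 atm
Ratio = 535.599/503.306 = 1.064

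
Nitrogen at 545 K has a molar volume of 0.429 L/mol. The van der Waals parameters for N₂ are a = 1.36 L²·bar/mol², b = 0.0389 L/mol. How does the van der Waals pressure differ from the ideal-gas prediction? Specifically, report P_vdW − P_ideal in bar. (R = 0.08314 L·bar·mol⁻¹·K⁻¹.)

ΔP ≈ 3.14 bar

Ideal: P_ideal = RT/V_m = (0.08314)(545)/0.429 = 105.621 bar
vdW: P = RT/(V_m − b) − a/V_m² = 45.3113/0.390100 − 1.36/0.184041 = 116.153 − 7.38966 = 108.763 bar
ΔP = 108.763 − 105.621 = 3.14 bar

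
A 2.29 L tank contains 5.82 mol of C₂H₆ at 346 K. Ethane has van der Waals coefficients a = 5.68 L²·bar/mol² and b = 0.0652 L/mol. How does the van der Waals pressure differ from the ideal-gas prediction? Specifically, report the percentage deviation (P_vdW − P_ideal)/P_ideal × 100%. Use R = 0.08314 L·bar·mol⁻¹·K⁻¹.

Ideal: P_ideal = nRT/V = (5.82)(0.08314)(346)/2.29 = 73.1095 bar
vdW: P = nRT/(V − nb) − a n²/V² = 167.421/1.91054 − 192.395/5.24410 = 87.6302 − 36.6879 = 50.9423 bar
% deviation = (50.9423 − 73.1095)/73.1095 × 100% = -30.32%

-30.32 %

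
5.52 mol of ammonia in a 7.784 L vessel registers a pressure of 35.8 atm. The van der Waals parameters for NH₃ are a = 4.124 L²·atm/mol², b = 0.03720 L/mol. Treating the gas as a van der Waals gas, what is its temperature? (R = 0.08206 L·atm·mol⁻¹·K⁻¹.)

T = (P + a n²/V²)(V − nb)/(nR)
P + a n²/V² = 35.8 + (4.124)(5.52)²/(7.784)² = 37.874 atm
V − nb = 7.784 − (5.52)(0.03720) = 7.5787 L
T = (37.874)(7.5787)/((5.52)(0.08206)) = 633.7 K

T ≈ 633.7 K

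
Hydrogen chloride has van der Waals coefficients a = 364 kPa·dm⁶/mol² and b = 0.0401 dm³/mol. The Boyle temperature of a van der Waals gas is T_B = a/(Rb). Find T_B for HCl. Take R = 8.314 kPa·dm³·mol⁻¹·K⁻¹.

T_B ≈ 1092 K

For a van der Waals gas the second virial coefficient B₂ = b − a/(RT) vanishes at T_B = a/(Rb).
T_B = 364/(8.314×0.0401) = 364/0.33339 = 1092 K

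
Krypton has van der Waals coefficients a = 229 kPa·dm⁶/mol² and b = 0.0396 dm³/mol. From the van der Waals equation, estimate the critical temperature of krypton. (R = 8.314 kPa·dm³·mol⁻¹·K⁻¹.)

T_c ≈ 206.1 K

For a van der Waals gas, T_c = 8a/(27Rb).
T_c = 8×229/(27×8.314×0.0396) = 1832.0/8.8893 = 206.1 K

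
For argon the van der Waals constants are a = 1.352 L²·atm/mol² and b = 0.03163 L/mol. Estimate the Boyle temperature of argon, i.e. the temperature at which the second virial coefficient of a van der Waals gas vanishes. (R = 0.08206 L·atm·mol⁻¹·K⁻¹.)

For a van der Waals gas the second virial coefficient B₂ = b − a/(RT) vanishes at T_B = a/(Rb).
T_B = 1.352/(0.08206×0.03163) = 1.352/0.0025956 = 520.9 K

T_B ≈ 520.9 K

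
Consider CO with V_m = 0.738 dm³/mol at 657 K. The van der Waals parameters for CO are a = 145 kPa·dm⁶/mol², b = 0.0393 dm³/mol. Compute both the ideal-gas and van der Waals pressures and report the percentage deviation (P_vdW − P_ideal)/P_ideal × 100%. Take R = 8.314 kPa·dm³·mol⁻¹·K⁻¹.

2.03 %

Ideal: P_ideal = RT/V_m = (8.314)(657)/0.738 = 7401.49 kPa
vdW: P = RT/(V_m − b) − a/V_m² = 5462.30/0.698700 − 145/0.544644 = 7817.80 − 266.229 = 7551.57 kPa
% deviation = (7551.57 − 7401.49)/7401.49 × 100% = 2.03%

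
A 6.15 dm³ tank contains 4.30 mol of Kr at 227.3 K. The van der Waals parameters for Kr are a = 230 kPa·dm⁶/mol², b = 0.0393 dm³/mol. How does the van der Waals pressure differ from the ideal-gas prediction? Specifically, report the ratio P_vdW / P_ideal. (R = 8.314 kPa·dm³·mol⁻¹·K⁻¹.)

P_vdW / P_ideal ≈ 0.9432

Ideal: P_ideal = nRT/V = (4.30)(8.314)(227.3)/6.15 = 1321.30 kPa
vdW: P = nRT/(V − nb) − a n²/V² = 8126.02/5.98101 − 4252.70/37.8225 = 1358.64 − 112.438 = 1246.20 kPa
Ratio = 1246.20/1321.30 = 0.9432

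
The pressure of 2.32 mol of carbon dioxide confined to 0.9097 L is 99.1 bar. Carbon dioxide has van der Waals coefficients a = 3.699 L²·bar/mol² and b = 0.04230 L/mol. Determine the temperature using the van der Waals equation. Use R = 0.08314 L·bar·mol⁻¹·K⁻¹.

T ≈ 518.2 K

T = (P + a n²/V²)(V − nb)/(nR)
P + a n²/V² = 99.1 + (3.699)(2.32)²/(0.9097)² = 123.16 bar
V − nb = 0.9097 − (2.32)(0.04230) = 0.81156 L
T = (123.16)(0.81156)/((2.32)(0.08314)) = 518.2 K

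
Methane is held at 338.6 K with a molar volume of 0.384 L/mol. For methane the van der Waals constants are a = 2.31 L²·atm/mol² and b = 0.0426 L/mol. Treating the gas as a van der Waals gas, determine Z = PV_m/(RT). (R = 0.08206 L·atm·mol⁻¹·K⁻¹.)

Z ≈ 0.9083

P = RT/(V_m − b) − a/V_m² = (0.08206)(338.6)/(0.384 − 0.0426) − 2.31/(0.384)²
  = 27.786/0.34140 − 15.666 = 81.388 − 15.666 = 65.722 atm
Z = PV_m/(RT) = (65.722)(0.384)/((0.08206)(338.6)) = 25.237/27.786 = 0.9083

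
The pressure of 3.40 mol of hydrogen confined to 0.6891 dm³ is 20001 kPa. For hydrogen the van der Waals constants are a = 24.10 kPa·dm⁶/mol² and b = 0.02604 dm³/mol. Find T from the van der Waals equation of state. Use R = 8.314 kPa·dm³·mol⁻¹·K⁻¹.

T = (P + a n²/V²)(V − nb)/(nR)
P + a n²/V² = 20001 + (24.10)(3.40)²/(0.6891)² = 20588 kPa
V − nb = 0.6891 − (3.40)(0.02604) = 0.60056 dm³
T = (20588)(0.60056)/((3.40)(8.314)) = 437.4 K

T ≈ 437.4 K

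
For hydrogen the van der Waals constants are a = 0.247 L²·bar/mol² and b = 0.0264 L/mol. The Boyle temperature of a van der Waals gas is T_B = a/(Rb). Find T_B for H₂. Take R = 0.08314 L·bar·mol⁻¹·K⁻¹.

For a van der Waals gas the second virial coefficient B₂ = b − a/(RT) vanishes at T_B = a/(Rb).
T_B = 0.247/(0.08314×0.0264) = 0.247/0.0021949 = 112.5 K

T_B ≈ 112.5 K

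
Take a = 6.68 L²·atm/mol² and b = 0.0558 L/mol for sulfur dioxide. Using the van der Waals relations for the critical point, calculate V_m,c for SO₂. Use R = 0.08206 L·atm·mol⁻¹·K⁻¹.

For a van der Waals gas, V_m,c = 3b.
V_m,c = 3×0.0558 = 0.1674 L/mol

V_m,c ≈ 0.1674 L/mol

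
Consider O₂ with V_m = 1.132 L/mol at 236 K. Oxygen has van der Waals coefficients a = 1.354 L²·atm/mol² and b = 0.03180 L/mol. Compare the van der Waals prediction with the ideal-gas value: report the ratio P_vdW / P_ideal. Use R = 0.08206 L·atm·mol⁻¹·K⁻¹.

Ideal: P_ideal = RT/V_m = (0.08206)(236)/1.132 = 17.1079 atm
vdW: P = RT/(V_m − b) − a/V_m² = 19.3662/1.10020 − 1.354/1.28142 = 17.6024 − 1.05664 = 16.5458 atm
Ratio = 16.5458/17.1079 = 0.9671

P_vdW / P_ideal ≈ 0.9671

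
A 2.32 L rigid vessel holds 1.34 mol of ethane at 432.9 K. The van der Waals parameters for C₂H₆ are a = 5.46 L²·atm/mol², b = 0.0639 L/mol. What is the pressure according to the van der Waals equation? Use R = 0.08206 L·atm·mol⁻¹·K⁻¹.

P = nRT/(V − nb) − a n²/V²
nRT/(V − nb) = (1.34)(0.08206)(432.9)/(2.32 − 1.34×0.0639) = 47.602/2.2344 = 21.304 atm
a n²/V² = (5.46)(1.34)²/(2.32)² = 1.8215 atm
P = 21.304 − 1.8215 = 19.48 atm

P ≈ 19.48 atm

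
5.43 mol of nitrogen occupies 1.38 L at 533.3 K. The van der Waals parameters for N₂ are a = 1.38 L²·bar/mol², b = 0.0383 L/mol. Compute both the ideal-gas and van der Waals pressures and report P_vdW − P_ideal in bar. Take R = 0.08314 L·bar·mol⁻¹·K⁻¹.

Ideal: P_ideal = nRT/V = (5.43)(0.08314)(533.3)/1.38 = 174.463 bar
vdW: P = nRT/(V − nb) − a n²/V² = 240.758/1.17203 − 40.6892/1.90440 = 205.420 − 21.3659 = 184.054 bar
ΔP = 184.054 − 174.463 = 9.59 bar

ΔP ≈ 9.59 bar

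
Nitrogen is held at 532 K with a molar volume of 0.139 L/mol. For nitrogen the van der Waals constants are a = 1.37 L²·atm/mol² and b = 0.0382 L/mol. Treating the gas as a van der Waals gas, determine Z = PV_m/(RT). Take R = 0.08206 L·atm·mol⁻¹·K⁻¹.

P = RT/(V_m − b) − a/V_m² = (0.08206)(532)/(0.139 − 0.0382) − 1.37/(0.139)²
  = 43.656/0.10080 − 70.907 = 433.10 − 70.907 = 362.19 atm
Z = PV_m/(RT) = (362.19)(0.139)/((0.08206)(532)) = 50.344/43.656 = 1.153

Z ≈ 1.153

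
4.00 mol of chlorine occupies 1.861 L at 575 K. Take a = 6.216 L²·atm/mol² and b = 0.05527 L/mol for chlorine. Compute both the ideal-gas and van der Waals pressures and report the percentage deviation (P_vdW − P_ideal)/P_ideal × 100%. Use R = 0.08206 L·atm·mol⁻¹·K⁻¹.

Ideal: P_ideal = nRT/V = (4.00)(0.08206)(575)/1.861 = 101.418 atm
vdW: P = nRT/(V − nb) − a n²/V² = 188.738/1.63992 − 99.4560/3.46332 = 115.090 − 28.7170 = 86.373 atm
% deviation = (86.373 − 101.418)/101.418 × 100% = -14.83%

-14.83 %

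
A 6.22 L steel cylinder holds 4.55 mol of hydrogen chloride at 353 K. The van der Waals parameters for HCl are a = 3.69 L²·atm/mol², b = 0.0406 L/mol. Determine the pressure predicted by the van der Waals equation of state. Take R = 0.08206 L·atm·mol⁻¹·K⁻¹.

P ≈ 19.86 atm

P = nRT/(V − nb) − a n²/V²
nRT/(V − nb) = (4.55)(0.08206)(353)/(6.22 − 4.55×0.0406) = 131.80/6.0353 = 21.838 atm
a n²/V² = (3.69)(4.55)²/(6.22)² = 1.9746 atm
P = 21.838 − 1.9746 = 19.86 atm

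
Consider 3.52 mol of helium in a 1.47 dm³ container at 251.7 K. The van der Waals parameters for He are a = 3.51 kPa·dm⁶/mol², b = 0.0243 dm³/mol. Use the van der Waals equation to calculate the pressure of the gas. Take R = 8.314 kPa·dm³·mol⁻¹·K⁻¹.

P = nRT/(V − nb) − a n²/V²
nRT/(V − nb) = (3.52)(8.314)(251.7)/(1.47 − 3.52×0.0243) = 7366.1/1.3845 = 5320.4 kPa
a n²/V² = (3.51)(3.52)²/(1.47)² = 20.126 kPa
P = 5320.4 − 20.126 = 5300 kPa

P ≈ 5300 kPa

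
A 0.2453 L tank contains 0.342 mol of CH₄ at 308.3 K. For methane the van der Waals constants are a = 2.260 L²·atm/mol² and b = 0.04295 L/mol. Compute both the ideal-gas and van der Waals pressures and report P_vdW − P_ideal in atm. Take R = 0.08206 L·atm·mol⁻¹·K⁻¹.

ΔP ≈ -2.146 atm

Ideal: P_ideal = nRT/V = (0.342)(0.08206)(308.3)/0.2453 = 35.2723 atm
vdW: P = nRT/(V − nb) − a n²/V² = 8.65229/0.230611 − 0.264339/0.0601721 = 37.5190 − 4.39305 = 33.1260 atm
ΔP = 33.1260 − 35.2723 = -2.146 atm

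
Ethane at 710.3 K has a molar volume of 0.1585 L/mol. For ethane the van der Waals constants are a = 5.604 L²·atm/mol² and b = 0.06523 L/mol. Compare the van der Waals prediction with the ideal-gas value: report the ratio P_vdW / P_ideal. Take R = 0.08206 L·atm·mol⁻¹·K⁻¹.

Ideal: P_ideal = RT/V_m = (0.08206)(710.3)/0.1585 = 367.743 atm
vdW: P = RT/(V_m − b) − a/V_m² = 58.2872/0.0932700 − 5.604/0.0251223 = 624.930 − 223.069 = 401.861 atm
Ratio = 401.861/367.743 = 1.093

P_vdW / P_ideal ≈ 1.093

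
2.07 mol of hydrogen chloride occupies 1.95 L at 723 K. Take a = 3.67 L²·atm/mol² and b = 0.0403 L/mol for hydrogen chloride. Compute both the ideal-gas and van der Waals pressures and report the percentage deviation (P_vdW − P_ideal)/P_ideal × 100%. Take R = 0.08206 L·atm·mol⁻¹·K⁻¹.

-2.10 %

Ideal: P_ideal = nRT/V = (2.07)(0.08206)(723)/1.95 = 62.9804 atm
vdW: P = nRT/(V − nb) − a n²/V² = 122.812/1.86658 − 15.7256/3.80250 = 65.7952 − 4.13560 = 61.6596 atm
% deviation = (61.6596 − 62.9804)/62.9804 × 100% = -2.10%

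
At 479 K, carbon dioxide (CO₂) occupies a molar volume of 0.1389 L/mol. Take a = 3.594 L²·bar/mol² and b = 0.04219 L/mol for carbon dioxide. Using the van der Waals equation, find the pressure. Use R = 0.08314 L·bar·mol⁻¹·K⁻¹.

P = RT/(V_m − b) − a/V_m²
RT/(V_m − b) = (0.08314)(479)/(0.1389 − 0.04219) = 39.824/0.096710 = 411.79 bar
a/V_m² = 3.594/(0.1389)² = 186.28 bar
P = 411.79 − 186.28 = 225.5 bar

P ≈ 225.5 bar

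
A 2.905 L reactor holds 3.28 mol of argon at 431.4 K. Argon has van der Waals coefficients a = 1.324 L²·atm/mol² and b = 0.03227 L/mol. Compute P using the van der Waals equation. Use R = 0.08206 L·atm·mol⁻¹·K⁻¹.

P = nRT/(V − nb) − a n²/V²
nRT/(V − nb) = (3.28)(0.08206)(431.4)/(2.905 − 3.28×0.03227) = 116.11/2.7992 = 41.480 atm
a n²/V² = (1.324)(3.28)²/(2.905)² = 1.6879 atm
P = 41.480 − 1.6879 = 39.79 atm

P ≈ 39.79 atm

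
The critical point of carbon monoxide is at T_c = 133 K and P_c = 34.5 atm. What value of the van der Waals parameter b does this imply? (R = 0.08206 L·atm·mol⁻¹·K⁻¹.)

From T_c = 8a/(27Rb) and P_c = a/(27b²): b = R T_c/(8 P_c).
b = (0.08206)(133)/(8×34.5) = 10.914/276.00 = 0.03954 L/mol

b ≈ 0.03954 L/mol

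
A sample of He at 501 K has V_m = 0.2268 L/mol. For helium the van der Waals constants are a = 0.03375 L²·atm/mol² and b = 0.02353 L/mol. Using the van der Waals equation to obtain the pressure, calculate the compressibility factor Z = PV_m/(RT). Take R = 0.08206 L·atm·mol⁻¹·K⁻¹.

Z ≈ 1.112

P = RT/(V_m − b) − a/V_m² = (0.08206)(501)/(0.2268 − 0.02353) − 0.03375/(0.2268)²
  = 41.112/0.20327 − 0.65613 = 202.25 − 0.65613 = 201.59 atm
Z = PV_m/(RT) = (201.59)(0.2268)/((0.08206)(501)) = 45.721/41.112 = 1.112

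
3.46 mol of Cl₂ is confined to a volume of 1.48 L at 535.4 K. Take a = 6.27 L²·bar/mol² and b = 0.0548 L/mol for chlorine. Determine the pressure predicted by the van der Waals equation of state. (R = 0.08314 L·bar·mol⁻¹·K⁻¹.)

P ≈ 85.09 bar

P = nRT/(V − nb) − a n²/V²
nRT/(V − nb) = (3.46)(0.08314)(535.4)/(1.48 − 3.46×0.0548) = 154.02/1.2904 = 119.36 bar
a n²/V² = (6.27)(3.46)²/(1.48)² = 34.269 bar
P = 119.36 − 34.269 = 85.09 bar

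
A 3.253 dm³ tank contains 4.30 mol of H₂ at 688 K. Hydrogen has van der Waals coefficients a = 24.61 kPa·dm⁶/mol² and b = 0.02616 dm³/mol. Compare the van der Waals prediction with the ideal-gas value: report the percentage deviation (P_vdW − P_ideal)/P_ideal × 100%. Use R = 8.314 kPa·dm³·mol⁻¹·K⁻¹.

3.01 %

Ideal: P_ideal = nRT/V = (4.30)(8.314)(688)/3.253 = 7561.06 kPa
vdW: P = nRT/(V − nb) − a n²/V² = 24596.1/3.14051 − 455.039/10.5820 = 7831.88 − 43.0012 = 7788.88 kPa
% deviation = (7788.88 − 7561.06)/7561.06 × 100% = 3.01%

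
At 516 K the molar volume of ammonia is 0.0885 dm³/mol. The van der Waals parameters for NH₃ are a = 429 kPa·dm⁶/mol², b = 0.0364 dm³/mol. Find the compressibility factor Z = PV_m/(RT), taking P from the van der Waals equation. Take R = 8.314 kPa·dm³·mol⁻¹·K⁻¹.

Z ≈ 0.5687

P = RT/(V_m − b) − a/V_m² = (8.314)(516)/(0.0885 − 0.0364) − 429/(0.0885)²
  = 4290.0/0.052100 − 54774 = 82342 − 54774 = 27568 kPa
Z = PV_m/(RT) = (27568)(0.0885)/((8.314)(516)) = 2439.8/4290.0 = 0.5687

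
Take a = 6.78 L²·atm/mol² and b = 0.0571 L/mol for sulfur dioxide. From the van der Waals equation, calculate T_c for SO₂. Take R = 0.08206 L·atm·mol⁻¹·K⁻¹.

T_c ≈ 428.7 K

For a van der Waals gas, T_c = 8a/(27Rb).
T_c = 8×6.78/(27×0.08206×0.0571) = 54.240/0.12651 = 428.7 K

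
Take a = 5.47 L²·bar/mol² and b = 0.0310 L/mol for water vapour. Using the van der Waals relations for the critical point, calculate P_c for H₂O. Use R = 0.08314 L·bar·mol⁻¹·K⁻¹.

P_c ≈ 210.8 bar

For a van der Waals gas, P_c = a/(27b²).
P_c = 5.47/(27×(0.0310)²) = 5.47/0.025947 = 210.8 bar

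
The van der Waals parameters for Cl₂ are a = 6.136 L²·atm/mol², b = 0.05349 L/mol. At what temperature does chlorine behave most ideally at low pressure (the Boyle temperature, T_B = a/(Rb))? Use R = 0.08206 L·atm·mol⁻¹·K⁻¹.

T_B ≈ 1398 K

For a van der Waals gas the second virial coefficient B₂ = b − a/(RT) vanishes at T_B = a/(Rb).
T_B = 6.136/(0.08206×0.05349) = 6.136/0.0043894 = 1398 K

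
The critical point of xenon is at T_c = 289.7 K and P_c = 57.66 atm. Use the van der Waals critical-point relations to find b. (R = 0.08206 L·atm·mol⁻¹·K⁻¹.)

b ≈ 0.05154 L/mol

From T_c = 8a/(27Rb) and P_c = a/(27b²): b = R T_c/(8 P_c).
b = (0.08206)(289.7)/(8×57.66) = 23.773/461.28 = 0.05154 L/mol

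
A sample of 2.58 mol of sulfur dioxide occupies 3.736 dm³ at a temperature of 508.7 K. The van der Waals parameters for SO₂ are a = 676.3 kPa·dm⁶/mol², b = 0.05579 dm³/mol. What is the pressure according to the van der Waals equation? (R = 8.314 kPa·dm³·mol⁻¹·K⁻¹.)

P = nRT/(V − nb) − a n²/V²
nRT/(V − nb) = (2.58)(8.314)(508.7)/(3.736 − 2.58×0.05579) = 10912/3.5921 = 3037.8 kPa
a n²/V² = (676.3)(2.58)²/(3.736)² = 322.53 kPa
P = 3037.8 − 322.53 = 2715 kPa

P ≈ 2715 kPa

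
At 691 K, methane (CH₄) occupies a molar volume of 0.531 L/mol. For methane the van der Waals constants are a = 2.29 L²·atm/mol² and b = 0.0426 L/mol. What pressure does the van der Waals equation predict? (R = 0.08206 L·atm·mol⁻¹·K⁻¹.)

P ≈ 108.0 atm

P = RT/(V_m − b) − a/V_m²
RT/(V_m − b) = (0.08206)(691)/(0.531 − 0.0426) = 56.703/0.48840 = 116.10 atm
a/V_m² = 2.29/(0.531)² = 8.1217 atm
P = 116.10 − 8.1217 = 108.0 atm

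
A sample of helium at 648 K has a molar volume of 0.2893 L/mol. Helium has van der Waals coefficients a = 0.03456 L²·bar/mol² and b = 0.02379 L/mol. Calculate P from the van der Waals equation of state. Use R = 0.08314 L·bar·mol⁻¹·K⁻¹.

P = RT/(V_m − b) − a/V_m²
RT/(V_m − b) = (0.08314)(648)/(0.2893 − 0.02379) = 53.875/0.26551 = 202.91 bar
a/V_m² = 0.03456/(0.2893)² = 0.41293 bar
P = 202.91 − 0.41293 = 202.5 bar

P ≈ 202.5 bar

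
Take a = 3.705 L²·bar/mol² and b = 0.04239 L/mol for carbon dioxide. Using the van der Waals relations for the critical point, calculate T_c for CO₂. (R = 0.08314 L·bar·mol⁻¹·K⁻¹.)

For a van der Waals gas, T_c = 8a/(27Rb).
T_c = 8×3.705/(27×0.08314×0.04239) = 29.640/0.095156 = 311.5 K

T_c ≈ 311.5 K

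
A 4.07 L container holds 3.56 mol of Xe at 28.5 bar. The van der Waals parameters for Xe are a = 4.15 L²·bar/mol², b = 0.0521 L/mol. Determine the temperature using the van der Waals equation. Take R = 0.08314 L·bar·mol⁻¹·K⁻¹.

T ≈ 415.7 K

T = (P + a n²/V²)(V − nb)/(nR)
P + a n²/V² = 28.5 + (4.15)(3.56)²/(4.07)² = 31.675 bar
V − nb = 4.07 − (3.56)(0.0521) = 3.8845 L
T = (31.675)(3.8845)/((3.56)(0.08314)) = 415.7 K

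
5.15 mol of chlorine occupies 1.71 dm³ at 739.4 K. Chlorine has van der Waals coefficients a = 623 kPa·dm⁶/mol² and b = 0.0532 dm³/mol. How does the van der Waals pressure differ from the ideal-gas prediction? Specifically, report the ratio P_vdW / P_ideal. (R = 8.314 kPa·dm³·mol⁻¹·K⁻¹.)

Ideal: P_ideal = nRT/V = (5.15)(8.314)(739.4)/1.71 = 18514.0 kPa
vdW: P = nRT/(V − nb) − a n²/V² = 31659.0/1.43602 − 16523.5/2.92410 = 22046.4 − 5650.80 = 16395.6 kPa
Ratio = 16395.6/18514.0 = 0.8856

P_vdW / P_ideal ≈ 0.8856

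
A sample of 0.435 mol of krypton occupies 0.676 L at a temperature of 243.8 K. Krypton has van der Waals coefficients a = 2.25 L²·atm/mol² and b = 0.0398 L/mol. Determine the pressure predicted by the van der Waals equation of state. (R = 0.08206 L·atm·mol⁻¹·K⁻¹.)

P = nRT/(V − nb) − a n²/V²
nRT/(V − nb) = (0.435)(0.08206)(243.8)/(0.676 − 0.435×0.0398) = 8.7027/0.65869 = 13.212 atm
a n²/V² = (2.25)(0.435)²/(0.676)² = 0.93168 atm
P = 13.212 − 0.93168 = 12.28 atm

P ≈ 12.28 atm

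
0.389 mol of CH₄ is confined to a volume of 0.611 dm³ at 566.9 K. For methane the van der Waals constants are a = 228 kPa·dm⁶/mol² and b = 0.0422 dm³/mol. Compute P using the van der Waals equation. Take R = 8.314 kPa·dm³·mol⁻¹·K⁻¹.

P ≈ 2991 kPa

P = nRT/(V − nb) − a n²/V²
nRT/(V − nb) = (0.389)(8.314)(566.9)/(0.611 − 0.389×0.0422) = 1833.4/0.59458 = 3083.5 kPa
a n²/V² = (228)(0.389)²/(0.611)² = 92.417 kPa
P = 3083.5 − 92.417 = 2991 kPa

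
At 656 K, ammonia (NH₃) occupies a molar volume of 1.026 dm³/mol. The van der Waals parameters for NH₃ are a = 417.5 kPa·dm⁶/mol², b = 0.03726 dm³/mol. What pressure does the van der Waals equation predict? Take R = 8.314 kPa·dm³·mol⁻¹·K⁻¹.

P = RT/(V_m − b) − a/V_m²
RT/(V_m − b) = (8.314)(656)/(1.026 − 0.03726) = 5454.0/0.98874 = 5516.1 kPa
a/V_m² = 417.5/(1.026)² = 396.61 kPa
P = 5516.1 − 396.61 = 5119 kPa

P ≈ 5119 kPa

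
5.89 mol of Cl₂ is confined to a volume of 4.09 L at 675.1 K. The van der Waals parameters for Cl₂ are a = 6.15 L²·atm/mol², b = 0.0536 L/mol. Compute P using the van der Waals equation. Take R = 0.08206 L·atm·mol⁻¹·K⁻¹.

P = nRT/(V − nb) − a n²/V²
nRT/(V − nb) = (5.89)(0.08206)(675.1)/(4.09 − 5.89×0.0536) = 326.30/3.7743 = 86.453 atm
a n²/V² = (6.15)(5.89)²/(4.09)² = 12.754 atm
P = 86.453 − 12.754 = 73.70 atm

P ≈ 73.70 atm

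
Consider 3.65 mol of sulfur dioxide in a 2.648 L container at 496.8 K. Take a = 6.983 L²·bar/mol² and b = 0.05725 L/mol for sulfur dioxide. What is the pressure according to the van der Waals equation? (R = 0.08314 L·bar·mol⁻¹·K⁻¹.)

P ≈ 48.54 bar

P = nRT/(V − nb) − a n²/V²
nRT/(V − nb) = (3.65)(0.08314)(496.8)/(2.648 − 3.65×0.05725) = 150.76/2.4390 = 61.812 bar
a n²/V² = (6.983)(3.65)²/(2.648)² = 13.268 bar
P = 61.812 − 13.268 = 48.54 bar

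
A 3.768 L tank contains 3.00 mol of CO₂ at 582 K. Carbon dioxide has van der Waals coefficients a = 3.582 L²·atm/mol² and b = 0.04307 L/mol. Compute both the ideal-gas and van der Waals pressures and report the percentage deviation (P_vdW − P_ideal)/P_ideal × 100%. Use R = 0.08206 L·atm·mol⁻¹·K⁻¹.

Ideal: P_ideal = nRT/V = (3.00)(0.08206)(582)/3.768 = 38.0246 atm
vdW: P = nRT/(V − nb) − a n²/V² = 143.277/3.63879 − 32.2380/14.1978 = 39.3749 − 2.27063 = 37.1043 atm
% deviation = (37.1043 − 38.0246)/38.0246 × 100% = -2.42%

-2.42 %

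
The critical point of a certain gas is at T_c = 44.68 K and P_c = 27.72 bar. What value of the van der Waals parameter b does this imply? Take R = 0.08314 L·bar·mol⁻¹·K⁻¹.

From T_c = 8a/(27Rb) and P_c = a/(27b²): b = R T_c/(8 P_c).
b = (0.08314)(44.68)/(8×27.72) = 3.7147/221.76 = 0.01675 L/mol

b ≈ 0.01675 L/mol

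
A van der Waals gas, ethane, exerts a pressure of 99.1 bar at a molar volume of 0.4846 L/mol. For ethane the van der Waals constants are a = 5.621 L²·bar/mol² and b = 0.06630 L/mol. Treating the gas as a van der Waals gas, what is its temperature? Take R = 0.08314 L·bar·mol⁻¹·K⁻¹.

T ≈ 619.0 K

T = (P + a/V_m²)(V_m − b)/R
P + a/V_m² = 99.1 + 5.621/(0.4846)² = 123.04 bar
V_m − b = 0.4846 − 0.06630 = 0.41830 L/mol
T = (123.04)(0.41830)/0.08314 = 619.0 K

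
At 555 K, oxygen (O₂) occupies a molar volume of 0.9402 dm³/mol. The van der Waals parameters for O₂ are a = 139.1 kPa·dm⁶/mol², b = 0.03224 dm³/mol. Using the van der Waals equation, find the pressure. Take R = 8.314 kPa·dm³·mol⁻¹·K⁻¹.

P ≈ 4925 kPa

P = RT/(V_m − b) − a/V_m²
RT/(V_m − b) = (8.314)(555)/(0.9402 − 0.03224) = 4614.3/0.90796 = 5082.1 kPa
a/V_m² = 139.1/(0.9402)² = 157.36 kPa
P = 5082.1 − 157.36 = 4925 kPa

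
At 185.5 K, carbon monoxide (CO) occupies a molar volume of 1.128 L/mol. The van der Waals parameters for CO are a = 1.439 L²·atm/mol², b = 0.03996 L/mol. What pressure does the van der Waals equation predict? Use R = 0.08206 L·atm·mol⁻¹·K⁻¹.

P ≈ 12.86 atm

P = RT/(V_m − b) − a/V_m²
RT/(V_m − b) = (0.08206)(185.5)/(1.128 − 0.03996) = 15.222/1.0880 = 13.991 atm
a/V_m² = 1.439/(1.128)² = 1.1309 atm
P = 13.991 − 1.1309 = 12.86 atm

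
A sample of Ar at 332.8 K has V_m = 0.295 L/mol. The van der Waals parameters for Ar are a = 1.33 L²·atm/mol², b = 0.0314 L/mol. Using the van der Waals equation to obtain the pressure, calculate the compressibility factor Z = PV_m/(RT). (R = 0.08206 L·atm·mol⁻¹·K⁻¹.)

Z ≈ 0.9540

P = RT/(V_m − b) − a/V_m² = (0.08206)(332.8)/(0.295 − 0.0314) − 1.33/(0.295)²
  = 27.310/0.26360 − 15.283 = 103.60 − 15.283 = 88.32 atm
Z = PV_m/(RT) = (88.32)(0.295)/((0.08206)(332.8)) = 26.054/27.310 = 0.9540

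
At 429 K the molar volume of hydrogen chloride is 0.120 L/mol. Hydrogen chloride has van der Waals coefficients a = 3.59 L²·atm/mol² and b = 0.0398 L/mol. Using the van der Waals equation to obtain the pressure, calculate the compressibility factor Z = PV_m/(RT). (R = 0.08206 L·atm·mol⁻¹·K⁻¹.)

P = RT/(V_m − b) − a/V_m² = (0.08206)(429)/(0.120 − 0.0398) − 3.59/(0.120)²
  = 35.204/0.080200 − 249.31 = 438.95 − 249.31 = 189.64 atm
Z = PV_m/(RT) = (189.64)(0.120)/((0.08206)(429)) = 22.757/35.204 = 0.6464

Z ≈ 0.6464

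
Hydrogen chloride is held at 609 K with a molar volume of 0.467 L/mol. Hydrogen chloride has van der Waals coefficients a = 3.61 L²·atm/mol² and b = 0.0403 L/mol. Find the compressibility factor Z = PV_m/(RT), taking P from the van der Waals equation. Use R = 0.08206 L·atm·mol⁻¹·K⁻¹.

Z ≈ 0.9398

P = RT/(V_m − b) − a/V_m² = (0.08206)(609)/(0.467 − 0.0403) − 3.61/(0.467)²
  = 49.975/0.42670 − 16.553 = 117.12 − 16.553 = 100.57 atm
Z = PV_m/(RT) = (100.57)(0.467)/((0.08206)(609)) = 46.966/49.975 = 0.9398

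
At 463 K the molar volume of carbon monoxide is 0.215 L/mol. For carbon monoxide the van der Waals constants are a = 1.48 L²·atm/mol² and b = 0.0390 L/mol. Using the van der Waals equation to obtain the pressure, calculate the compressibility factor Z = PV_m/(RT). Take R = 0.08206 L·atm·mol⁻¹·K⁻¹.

Z ≈ 1.040

P = RT/(V_m − b) − a/V_m² = (0.08206)(463)/(0.215 − 0.0390) − 1.48/(0.215)²
  = 37.994/0.17600 − 32.017 = 215.88 − 32.017 = 183.86 atm
Z = PV_m/(RT) = (183.86)(0.215)/((0.08206)(463)) = 39.530/37.994 = 1.040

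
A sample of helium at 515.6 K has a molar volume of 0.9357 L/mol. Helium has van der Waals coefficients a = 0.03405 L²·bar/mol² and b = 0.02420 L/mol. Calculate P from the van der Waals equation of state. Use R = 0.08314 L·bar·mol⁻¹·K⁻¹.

P ≈ 46.99 bar

P = RT/(V_m − b) − a/V_m²
RT/(V_m − b) = (0.08314)(515.6)/(0.9357 − 0.02420) = 42.867/0.91150 = 47.029 bar
a/V_m² = 0.03405/(0.9357)² = 0.038891 bar
P = 47.029 − 0.038891 = 46.99 bar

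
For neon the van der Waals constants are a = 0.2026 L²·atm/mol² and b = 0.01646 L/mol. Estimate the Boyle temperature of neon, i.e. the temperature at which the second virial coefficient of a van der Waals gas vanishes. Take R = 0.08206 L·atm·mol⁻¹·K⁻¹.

T_B ≈ 150.0 K

For a van der Waals gas the second virial coefficient B₂ = b − a/(RT) vanishes at T_B = a/(Rb).
T_B = 0.2026/(0.08206×0.01646) = 0.2026/0.0013507 = 150.0 K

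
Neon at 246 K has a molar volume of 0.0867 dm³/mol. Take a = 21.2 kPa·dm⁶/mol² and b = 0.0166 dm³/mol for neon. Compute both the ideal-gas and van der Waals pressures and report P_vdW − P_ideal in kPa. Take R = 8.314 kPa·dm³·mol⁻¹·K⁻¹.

ΔP ≈ 2766 kPa

Ideal: P_ideal = RT/V_m = (8.314)(246)/0.0867 = 23589.9 kPa
vdW: P = RT/(V_m − b) − a/V_m² = 2045.24/0.0701000 − 21.2/0.00751689 = 29176.0 − 2820.32 = 26355.7 kPa
ΔP = 26355.7 − 23589.9 = 2766 kPa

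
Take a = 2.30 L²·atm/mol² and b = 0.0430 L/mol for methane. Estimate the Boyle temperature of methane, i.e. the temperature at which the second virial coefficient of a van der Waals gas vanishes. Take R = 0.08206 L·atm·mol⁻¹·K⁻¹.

T_B ≈ 651.8 K

For a van der Waals gas the second virial coefficient B₂ = b − a/(RT) vanishes at T_B = a/(Rb).
T_B = 2.30/(0.08206×0.0430) = 2.30/0.0035286 = 651.8 K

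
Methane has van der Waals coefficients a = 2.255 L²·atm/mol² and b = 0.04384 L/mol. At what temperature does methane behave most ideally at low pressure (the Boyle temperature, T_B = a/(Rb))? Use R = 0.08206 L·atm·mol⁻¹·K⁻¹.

T_B ≈ 626.8 K

For a van der Waals gas the second virial coefficient B₂ = b − a/(RT) vanishes at T_B = a/(Rb).
T_B = 2.255/(0.08206×0.04384) = 2.255/0.0035975 = 626.8 K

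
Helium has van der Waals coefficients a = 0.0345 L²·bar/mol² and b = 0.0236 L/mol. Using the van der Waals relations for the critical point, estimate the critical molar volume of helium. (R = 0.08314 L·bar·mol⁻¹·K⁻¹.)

V_m,c ≈ 0.07080 L/mol

For a van der Waals gas, V_m,c = 3b.
V_m,c = 3×0.0236 = 0.07080 L/mol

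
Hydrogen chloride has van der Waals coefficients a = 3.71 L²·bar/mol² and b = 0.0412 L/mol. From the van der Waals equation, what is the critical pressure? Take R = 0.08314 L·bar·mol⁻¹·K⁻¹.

For a van der Waals gas, P_c = a/(27b²).
P_c = 3.71/(27×(0.0412)²) = 3.71/0.045831 = 80.95 bar

P_c ≈ 80.95 bar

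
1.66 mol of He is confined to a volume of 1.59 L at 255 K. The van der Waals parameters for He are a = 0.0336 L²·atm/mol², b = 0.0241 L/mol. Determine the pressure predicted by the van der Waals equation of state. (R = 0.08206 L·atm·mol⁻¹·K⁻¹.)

P ≈ 22.37 atm

P = nRT/(V − nb) − a n²/V²
nRT/(V − nb) = (1.66)(0.08206)(255)/(1.59 − 1.66×0.0241) = 34.736/1.5500 = 22.410 atm
a n²/V² = (0.0336)(1.66)²/(1.59)² = 0.036624 atm
P = 22.410 − 0.036624 = 22.37 atm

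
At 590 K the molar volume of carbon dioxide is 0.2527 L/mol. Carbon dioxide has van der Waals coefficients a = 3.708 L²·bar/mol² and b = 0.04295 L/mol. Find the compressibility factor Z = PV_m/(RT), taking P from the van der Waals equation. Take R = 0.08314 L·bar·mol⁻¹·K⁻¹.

Z ≈ 0.9056

P = RT/(V_m − b) − a/V_m² = (0.08314)(590)/(0.2527 − 0.04295) − 3.708/(0.2527)²
  = 49.053/0.20975 − 58.067 = 233.86 − 58.067 = 175.79 bar
Z = PV_m/(RT) = (175.79)(0.2527)/((0.08314)(590)) = 44.422/49.053 = 0.9056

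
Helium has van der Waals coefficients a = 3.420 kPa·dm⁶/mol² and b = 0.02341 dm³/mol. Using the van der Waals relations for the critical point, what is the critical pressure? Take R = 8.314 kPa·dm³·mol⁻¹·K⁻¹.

For a van der Waals gas, P_c = a/(27b²).
P_c = 3.420/(27×(0.02341)²) = 3.420/0.014797 = 231.1 kPa

P_c ≈ 231.1 kPa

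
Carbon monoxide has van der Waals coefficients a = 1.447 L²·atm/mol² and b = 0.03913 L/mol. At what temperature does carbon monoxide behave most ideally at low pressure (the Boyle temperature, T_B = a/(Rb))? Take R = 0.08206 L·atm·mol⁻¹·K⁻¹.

T_B ≈ 450.6 K

For a van der Waals gas the second virial coefficient B₂ = b − a/(RT) vanishes at T_B = a/(Rb).
T_B = 1.447/(0.08206×0.03913) = 1.447/0.0032110 = 450.6 K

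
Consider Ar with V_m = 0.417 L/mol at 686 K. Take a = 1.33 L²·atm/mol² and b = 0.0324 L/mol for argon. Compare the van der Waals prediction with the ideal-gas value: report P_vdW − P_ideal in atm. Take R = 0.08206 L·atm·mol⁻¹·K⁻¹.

ΔP ≈ 3.72 atm

Ideal: P_ideal = RT/V_m = (0.08206)(686)/0.417 = 134.996 atm
vdW: P = RT/(V_m − b) − a/V_m² = 56.2932/0.384600 − 1.33/0.173889 = 146.368 − 7.64856 = 138.719 atm
ΔP = 138.719 − 134.996 = 3.72 atm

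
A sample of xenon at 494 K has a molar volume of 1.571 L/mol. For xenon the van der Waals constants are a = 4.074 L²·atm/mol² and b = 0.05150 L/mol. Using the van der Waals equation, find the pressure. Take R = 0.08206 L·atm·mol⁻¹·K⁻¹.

P ≈ 25.03 atm

P = RT/(V_m − b) − a/V_m²
RT/(V_m − b) = (0.08206)(494)/(1.571 − 0.05150) = 40.538/1.5195 = 26.679 atm
a/V_m² = 4.074/(1.571)² = 1.6507 atm
P = 26.679 − 1.6507 = 25.03 atm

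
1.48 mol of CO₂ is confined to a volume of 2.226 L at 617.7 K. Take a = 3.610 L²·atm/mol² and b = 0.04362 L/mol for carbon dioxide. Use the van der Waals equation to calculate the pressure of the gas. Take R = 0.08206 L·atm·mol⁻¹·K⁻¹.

P = nRT/(V − nb) − a n²/V²
nRT/(V − nb) = (1.48)(0.08206)(617.7)/(2.226 − 1.48×0.04362) = 75.019/2.1614 = 34.709 atm
a n²/V² = (3.610)(1.48)²/(2.226)² = 1.5958 atm
P = 34.709 − 1.5958 = 33.11 atm

P ≈ 33.11 atm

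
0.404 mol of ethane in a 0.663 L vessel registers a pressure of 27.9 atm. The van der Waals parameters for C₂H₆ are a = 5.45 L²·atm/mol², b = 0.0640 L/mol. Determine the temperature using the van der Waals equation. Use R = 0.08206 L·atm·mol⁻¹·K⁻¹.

T = (P + a n²/V²)(V − nb)/(nR)
P + a n²/V² = 27.9 + (5.45)(0.404)²/(0.663)² = 29.924 atm
V − nb = 0.663 − (0.404)(0.0640) = 0.63714 L
T = (29.924)(0.63714)/((0.404)(0.08206)) = 575.1 K

T ≈ 575.1 K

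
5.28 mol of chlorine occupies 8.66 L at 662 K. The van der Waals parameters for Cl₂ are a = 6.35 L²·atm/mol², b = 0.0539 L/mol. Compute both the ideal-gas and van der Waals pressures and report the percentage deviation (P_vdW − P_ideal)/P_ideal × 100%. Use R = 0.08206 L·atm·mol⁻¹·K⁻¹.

Ideal: P_ideal = nRT/V = (5.28)(0.08206)(662)/8.66 = 33.1212 atm
vdW: P = nRT/(V − nb) − a n²/V² = 286.829/8.37541 − 177.028/74.9956 = 34.2466 − 2.36051 = 31.8861 atm
% deviation = (31.8861 − 33.1212)/33.1212 × 100% = -3.73%

-3.73 %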